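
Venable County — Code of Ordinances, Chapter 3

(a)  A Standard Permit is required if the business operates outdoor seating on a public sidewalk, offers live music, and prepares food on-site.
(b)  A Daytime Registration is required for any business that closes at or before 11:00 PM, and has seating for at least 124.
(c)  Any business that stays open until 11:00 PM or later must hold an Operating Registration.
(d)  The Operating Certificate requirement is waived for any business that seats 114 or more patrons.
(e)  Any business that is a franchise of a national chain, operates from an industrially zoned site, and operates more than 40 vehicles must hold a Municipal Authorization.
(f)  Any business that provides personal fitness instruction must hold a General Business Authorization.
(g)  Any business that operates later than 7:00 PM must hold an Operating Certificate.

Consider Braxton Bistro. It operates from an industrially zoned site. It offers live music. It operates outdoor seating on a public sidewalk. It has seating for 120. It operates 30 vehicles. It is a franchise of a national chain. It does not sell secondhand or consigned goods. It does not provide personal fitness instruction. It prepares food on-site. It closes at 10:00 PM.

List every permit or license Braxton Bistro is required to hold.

Standard Permit

(a) operates outdoor seating on a public sidewalk; offers live music; prepares food on-site → Standard Permit required.
(b) closes 10:00 PM, at/before 11:00 PM; seating 120 < 124 → Daytime Registration not required.
(c) closes 10:00 PM, at/before 11:00 PM → Operating Registration not required.
(d) seating 120 ≥ 114 → exempt from Operating Certificate.
(e) is a franchise of a national chain; operates from an industrially zoned site; vehicles 30 ≤ 40 → Municipal Authorization not required.
(f) does not provide personal fitness instruction → General Business Authorization not required.
(g) closes 10:00 PM, after 7:00 PM → Operating Certificate required.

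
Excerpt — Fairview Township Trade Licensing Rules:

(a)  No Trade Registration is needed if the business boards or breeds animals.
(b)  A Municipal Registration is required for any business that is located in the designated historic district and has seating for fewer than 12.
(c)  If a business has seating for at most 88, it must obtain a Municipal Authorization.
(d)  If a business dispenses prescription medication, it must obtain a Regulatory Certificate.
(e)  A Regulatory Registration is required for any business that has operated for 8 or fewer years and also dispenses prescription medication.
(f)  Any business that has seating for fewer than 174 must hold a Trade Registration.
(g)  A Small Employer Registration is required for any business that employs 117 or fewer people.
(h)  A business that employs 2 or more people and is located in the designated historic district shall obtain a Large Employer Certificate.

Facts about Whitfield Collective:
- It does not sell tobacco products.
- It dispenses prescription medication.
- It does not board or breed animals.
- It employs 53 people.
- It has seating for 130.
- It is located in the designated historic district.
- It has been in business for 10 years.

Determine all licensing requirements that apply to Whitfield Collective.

(a) does not board or breed animals → Trade Registration exemption does not apply.
(b) is located in the designated historic district; seating 130 ≥ 12 → Municipal Registration not required.
(c) seating 130 > 88 → Municipal Authorization not required.
(d) dispenses prescription medication → Regulatory Certificate required.
(e) years in business 10 > 8; dispenses prescription medication → Regulatory Registration not required.
(f) seating 130 < 174 → Trade Registration required.
(g) employees 53 ≤ 117 → Small Employer Registration required.
(h) employees 53 ≥ 2; is located in the designated historic district → Large Employer Certificate required.

Large Employer Certificate, Regulatory Certificate, Small Employer Registration, Trade Registration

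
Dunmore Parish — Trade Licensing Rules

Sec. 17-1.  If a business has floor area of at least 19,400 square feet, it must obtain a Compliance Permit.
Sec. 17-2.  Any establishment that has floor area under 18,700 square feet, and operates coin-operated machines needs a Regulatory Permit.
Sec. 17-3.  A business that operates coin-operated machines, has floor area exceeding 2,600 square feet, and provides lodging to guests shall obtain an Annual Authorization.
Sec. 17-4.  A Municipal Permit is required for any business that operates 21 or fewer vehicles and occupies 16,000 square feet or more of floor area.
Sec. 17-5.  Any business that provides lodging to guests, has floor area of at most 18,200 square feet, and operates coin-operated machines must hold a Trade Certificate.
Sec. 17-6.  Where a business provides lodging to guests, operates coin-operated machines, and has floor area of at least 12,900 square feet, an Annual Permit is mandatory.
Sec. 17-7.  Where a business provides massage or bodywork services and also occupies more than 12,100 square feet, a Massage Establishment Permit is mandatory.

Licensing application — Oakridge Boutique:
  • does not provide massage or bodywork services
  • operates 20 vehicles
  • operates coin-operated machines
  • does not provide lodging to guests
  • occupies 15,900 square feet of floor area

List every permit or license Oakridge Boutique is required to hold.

Sec. 17-1. floor area 15,900 square feet < 19,400 square feet → Compliance Permit not required.
Sec. 17-2. floor area 15,900 square feet < 18,700 square feet; operates coin-operated machines → Regulatory Permit required.
Sec. 17-3. operates coin-operated machines; floor area 15,900 square feet > 2,600 square feet; does not provide lodging to guests → Annual Authorization not required.
Sec. 17-4. vehicles 20 ≤ 21; floor area 15,900 square feet < 16,000 square feet → Municipal Permit not required.
Sec. 17-5. does not provide lodging to guests; floor area 15,900 square feet ≤ 18,200 square feet; operates coin-operated machines → Trade Certificate not required.
Sec. 17-6. does not provide lodging to guests; operates coin-operated machines; floor area 15,900 square feet ≥ 12,900 square feet → Annual Permit not required.
Sec. 17-7. does not provide massage or bodywork services; floor area 15,900 square feet > 12,100 square feet → Massage Establishment Permit not required.

Regulatory Permit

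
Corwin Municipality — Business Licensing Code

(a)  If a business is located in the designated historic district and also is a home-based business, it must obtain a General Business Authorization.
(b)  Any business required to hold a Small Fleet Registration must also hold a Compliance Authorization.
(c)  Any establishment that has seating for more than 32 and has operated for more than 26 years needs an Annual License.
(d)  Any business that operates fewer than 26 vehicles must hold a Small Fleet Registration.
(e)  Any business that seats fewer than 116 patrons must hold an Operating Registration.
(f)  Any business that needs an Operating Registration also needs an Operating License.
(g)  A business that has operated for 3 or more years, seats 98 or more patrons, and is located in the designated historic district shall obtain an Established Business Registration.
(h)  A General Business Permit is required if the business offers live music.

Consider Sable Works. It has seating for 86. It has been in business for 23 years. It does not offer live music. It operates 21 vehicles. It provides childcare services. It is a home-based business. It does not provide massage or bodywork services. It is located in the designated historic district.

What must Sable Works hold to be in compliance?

(a) is located in the designated historic district; is a home-based business → General Business Authorization required.
(b) Small Fleet Registration is required → Compliance Authorization also required.
(c) seating 86 > 32; years in business 23 ≤ 26 → Annual License not required.
(d) vehicles 21 < 26 → Small Fleet Registration required.
(e) seating 86 < 116 → Operating Registration required.
(f) Operating Registration is required → Operating License also required.
(g) years in business 23 ≥ 3; seating 86 < 98; is located in the designated historic district → Established Business Registration not required.
(h) does not offer live music → General Business Permit not required.

Compliance Authorization, General Business Authorization, Operating License, Operating Registration, Small Fleet Registration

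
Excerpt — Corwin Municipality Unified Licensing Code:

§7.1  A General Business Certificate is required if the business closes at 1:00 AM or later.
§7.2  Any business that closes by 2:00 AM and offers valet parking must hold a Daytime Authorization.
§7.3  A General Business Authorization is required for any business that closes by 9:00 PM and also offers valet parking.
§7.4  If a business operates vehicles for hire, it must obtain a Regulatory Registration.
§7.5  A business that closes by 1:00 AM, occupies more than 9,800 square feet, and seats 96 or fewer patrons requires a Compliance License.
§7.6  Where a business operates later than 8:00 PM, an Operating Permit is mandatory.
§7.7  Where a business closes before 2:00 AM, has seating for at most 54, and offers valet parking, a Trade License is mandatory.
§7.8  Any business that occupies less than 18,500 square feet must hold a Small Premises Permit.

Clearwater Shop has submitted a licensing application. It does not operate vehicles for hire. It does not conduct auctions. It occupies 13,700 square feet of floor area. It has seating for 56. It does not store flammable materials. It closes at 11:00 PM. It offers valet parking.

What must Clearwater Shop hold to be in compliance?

§7.1 closes 11:00 PM, at/before 1:00 AM → General Business Certificate not required.
§7.2 closes 11:00 PM, at/before 2:00 AM; offers valet parking → Daytime Authorization required.
§7.3 closes 11:00 PM, after 9:00 PM; offers valet parking → General Business Authorization not required.
§7.4 does not operate vehicles for hire → Regulatory Registration not required.
§7.5 closes 11:00 PM, at/before 1:00 AM; floor area 13,700 square feet > 9,800 square feet; seating 56 ≤ 96 → Compliance License required.
§7.6 closes 11:00 PM, after 8:00 PM → Operating Permit required.
§7.7 closes 11:00 PM, at/before 2:00 AM; seating 56 > 54; offers valet parking → Trade License not required.
§7.8 floor area 13,700 square feet < 18,500 square feet → Small Premises Permit required.

Compliance License, Daytime Authorization, Operating Permit, Small Premises Permit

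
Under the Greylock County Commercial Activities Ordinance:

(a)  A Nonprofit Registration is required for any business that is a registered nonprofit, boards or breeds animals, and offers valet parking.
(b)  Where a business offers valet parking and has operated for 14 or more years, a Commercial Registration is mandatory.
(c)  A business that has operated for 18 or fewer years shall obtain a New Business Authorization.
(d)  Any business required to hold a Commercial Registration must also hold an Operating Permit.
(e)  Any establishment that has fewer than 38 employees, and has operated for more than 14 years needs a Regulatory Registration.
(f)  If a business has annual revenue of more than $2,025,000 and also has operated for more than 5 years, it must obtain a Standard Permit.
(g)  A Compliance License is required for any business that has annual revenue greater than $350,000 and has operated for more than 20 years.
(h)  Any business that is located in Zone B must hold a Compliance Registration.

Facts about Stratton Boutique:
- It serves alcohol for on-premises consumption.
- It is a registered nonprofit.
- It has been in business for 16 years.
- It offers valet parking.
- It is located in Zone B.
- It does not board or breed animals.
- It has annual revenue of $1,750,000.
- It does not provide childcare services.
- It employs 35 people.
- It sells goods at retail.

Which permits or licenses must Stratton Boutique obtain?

(a) is a registered nonprofit; does not board or breed animals; offers valet parking → Nonprofit Registration not required.
(b) offers valet parking; years in business 16 ≥ 14 → Commercial Registration required.
(c) years in business 16 ≤ 18 → New Business Authorization required.
(d) Commercial Registration is required → Operating Permit also required.
(e) employees 35 < 38; years in business 16 > 14 → Regulatory Registration required.
(f) revenue $1,750,000 ≤ $2,025,000; years in business 16 > 5 → Standard Permit not required.
(g) revenue $1,750,000 > $350,000; years in business 16 ≤ 20 → Compliance License not required.
(h) is located in Zone B → Compliance Registration required.

Commercial Registration, Compliance Registration, New Business Authorization, Operating Permit, Regulatory Registration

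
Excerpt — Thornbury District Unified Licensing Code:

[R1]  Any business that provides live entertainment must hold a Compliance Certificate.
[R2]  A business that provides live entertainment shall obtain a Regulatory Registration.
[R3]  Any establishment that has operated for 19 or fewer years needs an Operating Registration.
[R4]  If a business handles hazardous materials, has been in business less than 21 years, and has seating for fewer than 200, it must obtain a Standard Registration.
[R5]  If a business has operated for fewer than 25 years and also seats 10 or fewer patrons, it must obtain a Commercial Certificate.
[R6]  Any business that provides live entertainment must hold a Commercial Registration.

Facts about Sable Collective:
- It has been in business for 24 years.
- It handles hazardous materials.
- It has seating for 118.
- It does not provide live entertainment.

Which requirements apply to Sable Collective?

None

[R1] does not provide live entertainment → Compliance Certificate not required.
[R2] does not provide live entertainment → Regulatory Registration not required.
[R3] years in business 24 > 19 → Operating Registration not required.
[R4] handles hazardous materials; years in business 24 ≥ 21; seating 118 < 200 → Standard Registration not required.
[R5] years in business 24 < 25; seating 118 > 10 → Commercial Certificate not required.
[R6] does not provide live entertainment → Commercial Registration not required.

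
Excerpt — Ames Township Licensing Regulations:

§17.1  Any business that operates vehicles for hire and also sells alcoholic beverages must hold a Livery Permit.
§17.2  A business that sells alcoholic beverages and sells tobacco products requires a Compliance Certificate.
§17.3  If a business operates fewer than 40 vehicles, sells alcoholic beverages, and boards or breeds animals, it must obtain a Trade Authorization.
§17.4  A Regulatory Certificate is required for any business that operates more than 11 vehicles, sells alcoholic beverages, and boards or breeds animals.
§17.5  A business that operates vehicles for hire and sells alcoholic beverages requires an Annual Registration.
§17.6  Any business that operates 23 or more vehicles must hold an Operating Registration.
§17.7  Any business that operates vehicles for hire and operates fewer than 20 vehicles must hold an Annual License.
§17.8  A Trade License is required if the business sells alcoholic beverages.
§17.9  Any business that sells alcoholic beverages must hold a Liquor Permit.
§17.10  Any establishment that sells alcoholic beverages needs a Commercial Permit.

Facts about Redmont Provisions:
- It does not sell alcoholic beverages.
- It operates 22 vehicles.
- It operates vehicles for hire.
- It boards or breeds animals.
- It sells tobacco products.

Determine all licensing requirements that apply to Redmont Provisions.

None

§17.1 operates vehicles for hire; does not sell alcoholic beverages → Livery Permit not required.
§17.2 does not sell alcoholic beverages; sells tobacco products → Compliance Certificate not required.
§17.3 vehicles 22 < 40; does not sell alcoholic beverages; boards or breeds animals → Trade Authorization not required.
§17.4 vehicles 22 > 11; does not sell alcoholic beverages; boards or breeds animals → Regulatory Certificate not required.
§17.5 operates vehicles for hire; does not sell alcoholic beverages → Annual Registration not required.
§17.6 vehicles 22 < 23 → Operating Registration not required.
§17.7 operates vehicles for hire; vehicles 22 ≥ 20 → Annual License not required.
§17.8 does not sell alcoholic beverages → Trade License not required.
§17.9 does not sell alcoholic beverages → Liquor Permit not required.
§17.10 does not sell alcoholic beverages → Commercial Permit not required.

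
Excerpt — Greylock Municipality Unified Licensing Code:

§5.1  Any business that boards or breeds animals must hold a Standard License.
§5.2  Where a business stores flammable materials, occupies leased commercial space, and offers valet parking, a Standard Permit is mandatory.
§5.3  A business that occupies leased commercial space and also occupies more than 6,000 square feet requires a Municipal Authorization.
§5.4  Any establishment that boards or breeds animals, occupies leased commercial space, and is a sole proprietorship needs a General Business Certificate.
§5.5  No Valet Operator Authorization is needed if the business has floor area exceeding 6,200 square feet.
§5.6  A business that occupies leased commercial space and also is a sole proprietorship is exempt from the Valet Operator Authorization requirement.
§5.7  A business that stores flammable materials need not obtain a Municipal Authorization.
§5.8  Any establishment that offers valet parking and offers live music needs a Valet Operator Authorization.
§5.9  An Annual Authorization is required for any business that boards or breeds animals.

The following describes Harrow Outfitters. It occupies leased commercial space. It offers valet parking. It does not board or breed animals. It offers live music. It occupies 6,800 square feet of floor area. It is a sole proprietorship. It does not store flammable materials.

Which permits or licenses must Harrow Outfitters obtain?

§5.1 does not board or breed animals → Standard License not required.
§5.2 does not store flammable materials; occupies leased commercial space; offers valet parking → Standard Permit not required.
§5.3 occupies leased commercial space; floor area 6,800 square feet > 6,000 square feet → Municipal Authorization required.
§5.4 does not board or breed animals; occupies leased commercial space; is a sole proprietorship → General Business Certificate not required.
§5.5 floor area 6,800 square feet > 6,200 square feet → exempt from Valet Operator Authorization.
§5.6 occupies leased commercial space; is a sole proprietorship → exempt from Valet Operator Authorization.
§5.7 does not store flammable materials → Municipal Authorization exemption does not apply.
§5.8 offers valet parking; offers live music → Valet Operator Authorization required.
§5.9 does not board or breed animals → Annual Authorization not required.

Municipal Authorization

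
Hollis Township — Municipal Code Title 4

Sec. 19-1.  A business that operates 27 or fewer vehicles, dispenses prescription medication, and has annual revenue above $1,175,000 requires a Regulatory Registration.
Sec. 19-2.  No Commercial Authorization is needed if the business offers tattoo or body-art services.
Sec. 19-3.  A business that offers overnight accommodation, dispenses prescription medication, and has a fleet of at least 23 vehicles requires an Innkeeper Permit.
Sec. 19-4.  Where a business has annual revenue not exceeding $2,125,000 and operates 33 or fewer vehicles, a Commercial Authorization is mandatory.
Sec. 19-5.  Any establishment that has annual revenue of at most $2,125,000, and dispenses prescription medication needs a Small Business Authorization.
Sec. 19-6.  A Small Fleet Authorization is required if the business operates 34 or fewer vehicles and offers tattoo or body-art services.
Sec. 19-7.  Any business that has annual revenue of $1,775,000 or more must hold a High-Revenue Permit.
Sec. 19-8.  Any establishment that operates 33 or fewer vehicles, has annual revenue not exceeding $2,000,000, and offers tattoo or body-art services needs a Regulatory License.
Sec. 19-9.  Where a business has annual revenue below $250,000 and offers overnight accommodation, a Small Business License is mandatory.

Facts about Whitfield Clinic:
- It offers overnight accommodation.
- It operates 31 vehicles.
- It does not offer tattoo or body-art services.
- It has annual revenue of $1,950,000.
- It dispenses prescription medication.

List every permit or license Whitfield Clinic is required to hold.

Sec. 19-1. vehicles 31 > 27; dispenses prescription medication; revenue $1,950,000 > $1,175,000 → Regulatory Registration not required.
Sec. 19-2. does not offer tattoo or body-art services → Commercial Authorization exemption does not apply.
Sec. 19-3. offers overnight accommodation; dispenses prescription medication; vehicles 31 ≥ 23 → Innkeeper Permit required.
Sec. 19-4. revenue $1,950,000 ≤ $2,125,000; vehicles 31 ≤ 33 → Commercial Authorization required.
Sec. 19-5. revenue $1,950,000 ≤ $2,125,000; dispenses prescription medication → Small Business Authorization required.
Sec. 19-6. vehicles 31 ≤ 34; does not offer tattoo or body-art services → Small Fleet Authorization not required.
Sec. 19-7. revenue $1,950,000 ≥ $1,775,000 → High-Revenue Permit required.
Sec. 19-8. vehicles 31 ≤ 33; revenue $1,950,000 ≤ $2,000,000; does not offer tattoo or body-art services → Regulatory License not required.
Sec. 19-9. revenue $1,950,000 ≥ $250,000; offers overnight accommodation → Small Business License not required.

Commercial Authorization, High-Revenue Permit, Innkeeper Permit, Small Business Authorization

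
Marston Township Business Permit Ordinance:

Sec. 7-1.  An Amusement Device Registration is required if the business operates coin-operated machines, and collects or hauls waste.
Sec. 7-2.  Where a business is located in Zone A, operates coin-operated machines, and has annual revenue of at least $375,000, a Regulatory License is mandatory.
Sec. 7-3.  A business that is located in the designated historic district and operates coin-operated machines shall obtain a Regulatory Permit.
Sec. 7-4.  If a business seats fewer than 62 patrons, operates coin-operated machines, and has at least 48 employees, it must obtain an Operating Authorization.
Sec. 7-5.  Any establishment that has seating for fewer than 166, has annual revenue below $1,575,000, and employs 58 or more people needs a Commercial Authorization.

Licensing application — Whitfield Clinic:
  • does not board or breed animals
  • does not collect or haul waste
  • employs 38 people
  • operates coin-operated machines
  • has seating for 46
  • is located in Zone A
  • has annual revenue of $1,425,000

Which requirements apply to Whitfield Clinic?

Regulatory License

Sec. 7-1. operates coin-operated machines; does not collect or haul waste → Amusement Device Registration not required.
Sec. 7-2. is located in Zone A; operates coin-operated machines; revenue $1,425,000 ≥ $375,000 → Regulatory License required.
Sec. 7-3. is located in Zone A (not: is located in the designated historic district); operates coin-operated machines → Regulatory Permit not required.
Sec. 7-4. seating 46 < 62; operates coin-operated machines; employees 38 < 48 → Operating Authorization not required.
Sec. 7-5. seating 46 < 166; revenue $1,425,000 < $1,575,000; employees 38 < 58 → Commercial Authorization not required.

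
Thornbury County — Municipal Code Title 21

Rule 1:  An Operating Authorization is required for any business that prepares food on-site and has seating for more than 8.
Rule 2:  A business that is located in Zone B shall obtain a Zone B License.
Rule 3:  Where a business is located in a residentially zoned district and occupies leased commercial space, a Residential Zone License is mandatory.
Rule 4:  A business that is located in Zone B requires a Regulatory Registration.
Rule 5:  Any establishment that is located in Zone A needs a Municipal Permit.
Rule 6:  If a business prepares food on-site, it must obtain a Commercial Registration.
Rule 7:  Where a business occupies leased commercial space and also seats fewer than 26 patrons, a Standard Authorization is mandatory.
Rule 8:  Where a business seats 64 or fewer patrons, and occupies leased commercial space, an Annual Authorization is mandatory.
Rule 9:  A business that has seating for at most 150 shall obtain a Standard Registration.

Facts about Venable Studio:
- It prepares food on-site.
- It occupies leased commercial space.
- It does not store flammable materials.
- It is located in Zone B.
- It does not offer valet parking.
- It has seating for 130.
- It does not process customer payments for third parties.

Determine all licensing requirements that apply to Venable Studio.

Rule 1: prepares food on-site; seating 130 > 8 → Operating Authorization required.
Rule 2: is located in Zone B → Zone B License required.
Rule 3: is located in Zone B (not: is located in a residentially zoned district); occupies leased commercial space → Residential Zone License not required.
Rule 4: is located in Zone B → Regulatory Registration required.
Rule 5: is located in Zone B (not: is located in Zone A) → Municipal Permit not required.
Rule 6: prepares food on-site → Commercial Registration required.
Rule 7: occupies leased commercial space; seating 130 ≥ 26 → Standard Authorization not required.
Rule 8: seating 130 > 64; occupies leased commercial space → Annual Authorization not required.
Rule 9: seating 130 ≤ 150 → Standard Registration required.

Commercial Registration, Operating Authorization, Regulatory Registration, Standard Registration, Zone B License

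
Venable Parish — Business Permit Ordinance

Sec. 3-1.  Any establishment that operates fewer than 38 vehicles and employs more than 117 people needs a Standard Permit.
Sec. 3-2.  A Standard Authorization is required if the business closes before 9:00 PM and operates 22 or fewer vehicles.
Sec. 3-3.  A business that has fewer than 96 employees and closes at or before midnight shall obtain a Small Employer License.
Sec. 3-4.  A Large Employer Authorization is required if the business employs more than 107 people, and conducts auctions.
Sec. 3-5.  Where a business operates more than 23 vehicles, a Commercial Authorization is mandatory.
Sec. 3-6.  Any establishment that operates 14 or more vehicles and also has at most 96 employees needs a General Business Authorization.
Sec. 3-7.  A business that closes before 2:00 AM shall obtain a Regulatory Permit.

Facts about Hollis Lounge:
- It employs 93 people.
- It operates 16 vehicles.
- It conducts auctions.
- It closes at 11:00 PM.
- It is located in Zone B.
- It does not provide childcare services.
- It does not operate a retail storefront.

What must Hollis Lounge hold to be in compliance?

Sec. 3-1. vehicles 16 < 38; employees 93 ≤ 117 → Standard Permit not required.
Sec. 3-2. closes 11:00 PM, after 9:00 PM; vehicles 16 ≤ 22 → Standard Authorization not required.
Sec. 3-3. employees 93 < 96; closes 11:00 PM, at/before midnight → Small Employer License required.
Sec. 3-4. employees 93 ≤ 107; conducts auctions → Large Employer Authorization not required.
Sec. 3-5. vehicles 16 ≤ 23 → Commercial Authorization not required.
Sec. 3-6. vehicles 16 ≥ 14; employees 93 ≤ 96 → General Business Authorization required.
Sec. 3-7. closes 11:00 PM, at/before 2:00 AM → Regulatory Permit required.

General Business Authorization, Regulatory Permit, Small Employer License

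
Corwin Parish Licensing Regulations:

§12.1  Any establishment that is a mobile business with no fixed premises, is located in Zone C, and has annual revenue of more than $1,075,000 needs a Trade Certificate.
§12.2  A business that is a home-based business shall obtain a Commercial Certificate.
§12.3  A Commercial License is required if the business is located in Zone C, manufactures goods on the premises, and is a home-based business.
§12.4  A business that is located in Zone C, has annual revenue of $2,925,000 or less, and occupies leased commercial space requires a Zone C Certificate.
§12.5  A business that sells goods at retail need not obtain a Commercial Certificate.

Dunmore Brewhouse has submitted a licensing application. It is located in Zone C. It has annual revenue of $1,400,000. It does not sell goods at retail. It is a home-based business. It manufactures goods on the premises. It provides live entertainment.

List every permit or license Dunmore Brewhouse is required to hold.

Commercial Certificate, Commercial License

§12.1 is a home-based business (not: is a mobile business with no fixed premises); is located in Zone C; revenue $1,400,000 > $1,075,000 → Trade Certificate not required.
§12.2 is a home-based business → Commercial Certificate required.
§12.3 is located in Zone C; manufactures goods on the premises; is a home-based business → Commercial License required.
§12.4 is located in Zone C; revenue $1,400,000 ≤ $2,925,000; is a home-based business (not: occupies leased commercial space) → Zone C Certificate not required.
§12.5 does not sell goods at retail → Commercial Certificate exemption does not apply.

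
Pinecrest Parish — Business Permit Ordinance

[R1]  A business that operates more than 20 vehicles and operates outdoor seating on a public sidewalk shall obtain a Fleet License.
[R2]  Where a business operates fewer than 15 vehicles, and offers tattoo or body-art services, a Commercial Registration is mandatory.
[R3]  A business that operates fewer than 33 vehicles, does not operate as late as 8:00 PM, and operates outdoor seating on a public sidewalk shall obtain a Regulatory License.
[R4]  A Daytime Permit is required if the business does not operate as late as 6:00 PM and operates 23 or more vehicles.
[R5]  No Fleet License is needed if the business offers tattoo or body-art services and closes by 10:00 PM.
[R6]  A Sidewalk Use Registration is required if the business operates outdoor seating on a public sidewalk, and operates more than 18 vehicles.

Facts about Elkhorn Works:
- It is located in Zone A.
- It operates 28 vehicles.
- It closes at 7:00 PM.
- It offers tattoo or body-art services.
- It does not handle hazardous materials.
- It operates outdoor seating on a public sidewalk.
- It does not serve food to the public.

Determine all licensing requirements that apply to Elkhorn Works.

[R1] vehicles 28 > 20; operates outdoor seating on a public sidewalk → Fleet License required.
[R2] vehicles 28 ≥ 15; offers tattoo or body-art services → Commercial Registration not required.
[R3] vehicles 28 < 33; closes 7:00 PM, at/before 8:00 PM; operates outdoor seating on a public sidewalk → Regulatory License required.
[R4] closes 7:00 PM, after 6:00 PM; vehicles 28 ≥ 23 → Daytime Permit not required.
[R5] offers tattoo or body-art services; closes 7:00 PM, at/before 10:00 PM → exempt from Fleet License.
[R6] operates outdoor seating on a public sidewalk; vehicles 28 > 18 → Sidewalk Use Registration required.

Regulatory License, Sidewalk Use Registration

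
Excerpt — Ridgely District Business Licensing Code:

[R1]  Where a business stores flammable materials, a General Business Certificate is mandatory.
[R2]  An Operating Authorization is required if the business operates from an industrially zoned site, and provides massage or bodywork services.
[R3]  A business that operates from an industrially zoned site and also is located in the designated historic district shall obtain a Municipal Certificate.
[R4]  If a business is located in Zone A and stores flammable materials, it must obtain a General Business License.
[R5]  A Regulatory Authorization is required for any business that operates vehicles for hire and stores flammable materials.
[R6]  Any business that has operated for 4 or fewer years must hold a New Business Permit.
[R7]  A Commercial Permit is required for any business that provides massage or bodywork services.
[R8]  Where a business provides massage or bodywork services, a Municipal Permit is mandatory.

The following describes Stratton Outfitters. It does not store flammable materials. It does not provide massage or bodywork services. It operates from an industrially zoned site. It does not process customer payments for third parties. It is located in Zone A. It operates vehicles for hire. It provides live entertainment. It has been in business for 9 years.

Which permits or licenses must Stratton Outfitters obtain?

[R1] does not store flammable materials → General Business Certificate not required.
[R2] operates from an industrially zoned site; does not provide massage or bodywork services → Operating Authorization not required.
[R3] operates from an industrially zoned site; is located in Zone A (not: is located in the designated historic district) → Municipal Certificate not required.
[R4] is located in Zone A; does not store flammable materials → General Business License not required.
[R5] operates vehicles for hire; does not store flammable materials → Regulatory Authorization not required.
[R6] years in business 9 > 4 → New Business Permit not required.
[R7] does not provide massage or bodywork services → Commercial Permit not required.
[R8] does not provide massage or bodywork services → Municipal Permit not required.

None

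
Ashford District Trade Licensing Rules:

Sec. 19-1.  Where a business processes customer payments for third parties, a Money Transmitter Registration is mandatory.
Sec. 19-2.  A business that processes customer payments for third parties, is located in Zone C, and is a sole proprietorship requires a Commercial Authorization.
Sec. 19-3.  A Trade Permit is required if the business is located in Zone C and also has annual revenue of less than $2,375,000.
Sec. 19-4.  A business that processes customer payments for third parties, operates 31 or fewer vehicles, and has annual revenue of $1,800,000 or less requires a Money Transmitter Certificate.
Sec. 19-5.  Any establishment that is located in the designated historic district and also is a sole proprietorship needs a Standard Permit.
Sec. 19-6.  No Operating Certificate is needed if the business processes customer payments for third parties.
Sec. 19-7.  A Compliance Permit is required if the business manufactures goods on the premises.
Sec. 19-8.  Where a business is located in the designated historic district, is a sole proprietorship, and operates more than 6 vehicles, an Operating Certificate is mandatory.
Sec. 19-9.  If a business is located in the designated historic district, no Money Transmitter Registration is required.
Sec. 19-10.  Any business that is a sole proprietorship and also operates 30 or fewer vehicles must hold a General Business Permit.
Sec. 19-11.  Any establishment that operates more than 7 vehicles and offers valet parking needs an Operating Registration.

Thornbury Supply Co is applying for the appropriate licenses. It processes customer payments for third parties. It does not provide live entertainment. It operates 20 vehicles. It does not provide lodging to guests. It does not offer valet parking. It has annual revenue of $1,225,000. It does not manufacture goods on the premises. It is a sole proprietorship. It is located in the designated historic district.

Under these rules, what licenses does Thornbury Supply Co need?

General Business Permit, Money Transmitter Certificate, Standard Permit

Sec. 19-1. processes customer payments for third parties → Money Transmitter Registration required.
Sec. 19-2. processes customer payments for third parties; is located in the designated historic district (not: is located in Zone C); is a sole proprietorship → Commercial Authorization not required.
Sec. 19-3. is located in the designated historic district (not: is located in Zone C); revenue $1,225,000 < $2,375,000 → Trade Permit not required.
Sec. 19-4. processes customer payments for third parties; vehicles 20 ≤ 31; revenue $1,225,000 ≤ $1,800,000 → Money Transmitter Certificate required.
Sec. 19-5. is located in the designated historic district; is a sole proprietorship → Standard Permit required.
Sec. 19-6. processes customer payments for third parties → exempt from Operating Certificate.
Sec. 19-7. does not manufacture goods on the premises → Compliance Permit not required.
Sec. 19-8. is located in the designated historic district; is a sole proprietorship; vehicles 20 > 6 → Operating Certificate required.
Sec. 19-9. is located in the designated historic district → exempt from Money Transmitter Registration.
Sec. 19-10. is a sole proprietorship; vehicles 20 ≤ 30 → General Business Permit required.
Sec. 19-11. vehicles 20 > 7; does not offer valet parking → Operating Registration not required.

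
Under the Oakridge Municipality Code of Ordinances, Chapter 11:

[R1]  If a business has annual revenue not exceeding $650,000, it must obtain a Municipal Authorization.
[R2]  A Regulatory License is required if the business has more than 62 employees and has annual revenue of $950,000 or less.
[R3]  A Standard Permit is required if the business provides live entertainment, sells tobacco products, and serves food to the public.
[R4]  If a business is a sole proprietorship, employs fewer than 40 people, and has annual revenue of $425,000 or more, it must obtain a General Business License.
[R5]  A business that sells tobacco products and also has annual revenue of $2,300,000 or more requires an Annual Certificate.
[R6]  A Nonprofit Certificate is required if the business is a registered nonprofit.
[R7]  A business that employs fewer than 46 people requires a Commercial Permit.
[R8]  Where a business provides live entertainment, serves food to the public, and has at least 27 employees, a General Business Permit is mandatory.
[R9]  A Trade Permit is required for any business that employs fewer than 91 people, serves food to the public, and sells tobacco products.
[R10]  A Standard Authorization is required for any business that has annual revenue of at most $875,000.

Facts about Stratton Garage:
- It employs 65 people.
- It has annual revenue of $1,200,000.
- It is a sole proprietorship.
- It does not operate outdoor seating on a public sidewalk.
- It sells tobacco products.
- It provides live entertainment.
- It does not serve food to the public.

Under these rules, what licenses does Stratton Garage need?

[R1] revenue $1,200,000 > $650,000 → Municipal Authorization not required.
[R2] employees 65 > 62; revenue $1,200,000 > $950,000 → Regulatory License not required.
[R3] provides live entertainment; sells tobacco products; does not serve food to the public → Standard Permit not required.
[R4] is a sole proprietorship; employees 65 ≥ 40; revenue $1,200,000 ≥ $425,000 → General Business License not required.
[R5] sells tobacco products; revenue $1,200,000 < $2,300,000 → Annual Certificate not required.
[R6] is a sole proprietorship (not: is a registered nonprofit) → Nonprofit Certificate not required.
[R7] employees 65 ≥ 46 → Commercial Permit not required.
[R8] provides live entertainment; does not serve food to the public; employees 65 ≥ 27 → General Business Permit not required.
[R9] employees 65 < 91; does not serve food to the public; sells tobacco products → Trade Permit not required.
[R10] revenue $1,200,000 > $875,000 → Standard Authorization not required.

None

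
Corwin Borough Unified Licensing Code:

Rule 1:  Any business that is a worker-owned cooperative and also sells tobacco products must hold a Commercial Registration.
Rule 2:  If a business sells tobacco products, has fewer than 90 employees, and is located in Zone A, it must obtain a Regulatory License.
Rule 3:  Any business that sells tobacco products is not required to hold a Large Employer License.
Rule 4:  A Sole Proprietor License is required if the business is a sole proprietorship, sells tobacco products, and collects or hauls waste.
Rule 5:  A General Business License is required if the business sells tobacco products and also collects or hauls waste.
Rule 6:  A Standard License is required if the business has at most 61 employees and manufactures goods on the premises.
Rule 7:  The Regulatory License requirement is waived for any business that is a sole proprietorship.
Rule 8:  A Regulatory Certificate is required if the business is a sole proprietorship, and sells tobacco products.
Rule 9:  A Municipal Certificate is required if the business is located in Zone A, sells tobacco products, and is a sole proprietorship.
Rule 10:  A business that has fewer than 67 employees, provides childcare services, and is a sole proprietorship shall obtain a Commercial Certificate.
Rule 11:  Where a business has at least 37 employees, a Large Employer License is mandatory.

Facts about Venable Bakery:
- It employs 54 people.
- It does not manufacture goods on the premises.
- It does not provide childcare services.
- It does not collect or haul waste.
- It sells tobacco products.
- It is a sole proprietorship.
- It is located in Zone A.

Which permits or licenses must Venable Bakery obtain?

Municipal Certificate, Regulatory Certificate

Rule 1: is a sole proprietorship (not: is a worker-owned cooperative); sells tobacco products → Commercial Registration not required.
Rule 2: sells tobacco products; employees 54 < 90; is located in Zone A → Regulatory License required.
Rule 3: sells tobacco products → exempt from Large Employer License.
Rule 4: is a sole proprietorship; sells tobacco products; does not collect or haul waste → Sole Proprietor License not required.
Rule 5: sells tobacco products; does not collect or haul waste → General Business License not required.
Rule 6: employees 54 ≤ 61; does not manufacture goods on the premises → Standard License not required.
Rule 7: is a sole proprietorship → exempt from Regulatory License.
Rule 8: is a sole proprietorship; sells tobacco products → Regulatory Certificate required.
Rule 9: is located in Zone A; sells tobacco products; is a sole proprietorship → Municipal Certificate required.
Rule 10: employees 54 < 67; does not provide childcare services; is a sole proprietorship → Commercial Certificate not required.
Rule 11: employees 54 ≥ 37 → Large Employer License required.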